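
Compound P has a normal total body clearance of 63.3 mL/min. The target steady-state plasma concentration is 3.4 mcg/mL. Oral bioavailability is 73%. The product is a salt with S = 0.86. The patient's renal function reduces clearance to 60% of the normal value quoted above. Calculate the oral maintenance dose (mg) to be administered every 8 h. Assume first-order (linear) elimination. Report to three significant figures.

98.7 mg

Convert clearance: 63.3 mL/min × 60 min/h ÷ 1000 mL/L = 3.798 L/h
Patient clearance = 0.6 × 3.798 = 2.279 L/h
D = CL × Css × τ / F / S = 2.279 × 3.4 × 8 / 0.73 / 0.86 = 98.74 mg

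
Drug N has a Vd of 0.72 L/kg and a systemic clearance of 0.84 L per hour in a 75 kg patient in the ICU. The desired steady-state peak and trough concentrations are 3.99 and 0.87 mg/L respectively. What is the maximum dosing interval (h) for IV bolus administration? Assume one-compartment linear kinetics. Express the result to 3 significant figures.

Vd = 0.72 L/kg × 75 kg = 54.00 L
k = CL / Vd = 0.8400 / 54.00 = 0.01556 h⁻¹
Between IV bolus doses, concentration decays as C = C₀·e^(−kτ), so C_peak/C_trough = e^(kτ).
τ_max = ln(C_peak/C_trough) / k = ln(3.99/0.87) / 0.01556 = 1.523 / 0.01556 = 97.88 h

97.9 h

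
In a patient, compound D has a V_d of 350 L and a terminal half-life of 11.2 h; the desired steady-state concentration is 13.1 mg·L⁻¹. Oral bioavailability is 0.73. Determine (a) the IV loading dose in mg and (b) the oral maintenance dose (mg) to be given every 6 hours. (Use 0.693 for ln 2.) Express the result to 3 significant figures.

(a) 4590 mg; (b) 2330 mg

LD = Vd × C = 350.0 × 13.1 = 4585 mg
CL = 0.693 × Vd / t½ = 0.693 × 350.0 / 11.2 = 21.66 L/h
D = CL × Css × τ / F = 21.66 × 13.1 × 6 / 0.73 = 2332 mg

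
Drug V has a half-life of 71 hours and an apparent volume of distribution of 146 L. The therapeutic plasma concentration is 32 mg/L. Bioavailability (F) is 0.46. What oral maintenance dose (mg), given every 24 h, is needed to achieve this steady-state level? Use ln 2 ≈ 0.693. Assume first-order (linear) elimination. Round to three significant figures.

2380 mg

CL = ln 2 · Vd / t½ = 0.693 × 146.0 / 71 = 1.425 L/h
D = CL × Css × τ / F = 1.425 × 32 × 24 / 0.46 = 2379 mg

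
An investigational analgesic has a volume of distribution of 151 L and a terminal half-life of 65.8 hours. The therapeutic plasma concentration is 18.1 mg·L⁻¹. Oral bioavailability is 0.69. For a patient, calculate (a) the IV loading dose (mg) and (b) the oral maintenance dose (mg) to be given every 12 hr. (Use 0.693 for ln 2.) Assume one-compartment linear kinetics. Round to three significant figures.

(a) 2730 mg; (b) 501 mg

LD = Vd × C = 151.0 × 18.1 = 2733 mg
CL = 0.693 × Vd / t½ = 0.693 × 151.0 / 65.8 = 1.590 L/h
D = CL × Css × τ / F = 1.590 × 18.1 × 12 / 0.69 = 500.5 mg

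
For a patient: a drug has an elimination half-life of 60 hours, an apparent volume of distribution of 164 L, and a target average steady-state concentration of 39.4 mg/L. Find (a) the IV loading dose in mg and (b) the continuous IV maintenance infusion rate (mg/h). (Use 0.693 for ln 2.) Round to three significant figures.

LD = Vd × C = 164.0 × 39.4 = 6462 mg
CL = 0.693 × Vd / t½ = 0.693 × 164.0 / 60 = 1.894 L/h
Infusion rate = CL × Css = 1.894 × 39.4 = 74.62 mg/h

(a) 6460 mg; (b) 74.6 mg/h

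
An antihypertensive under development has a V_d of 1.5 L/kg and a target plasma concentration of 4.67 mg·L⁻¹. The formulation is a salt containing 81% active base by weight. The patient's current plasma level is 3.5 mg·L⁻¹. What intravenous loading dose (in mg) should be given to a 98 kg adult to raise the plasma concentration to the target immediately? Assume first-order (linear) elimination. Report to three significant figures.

Total Vd = 1.5 × 98 = 147.0 L
Concentration deficit ΔC = 4.67 − 3.5 = 1.170 mg/L
LD = Vd × ΔC / S = 147.0 × 1.170 / 0.81 = 212.3 mg

212 mg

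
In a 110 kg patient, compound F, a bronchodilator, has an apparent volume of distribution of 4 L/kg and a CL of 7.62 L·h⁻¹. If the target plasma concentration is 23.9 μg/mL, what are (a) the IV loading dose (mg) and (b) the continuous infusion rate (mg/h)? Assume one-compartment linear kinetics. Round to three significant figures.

Vd = 4 L/kg × 110 kg = 440.0 L
Loading: fill Vd to C_target → 440.0 L × 23.9 mg/L = 10520 mg
Maintenance: replace elimination → rate = CL × Css = 7.620 × 23.9 = 182.1 mg/h

(a) 10500 mg; (b) 182 mg/h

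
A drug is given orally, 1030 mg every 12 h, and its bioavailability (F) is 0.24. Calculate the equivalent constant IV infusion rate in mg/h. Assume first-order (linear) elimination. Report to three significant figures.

20.6 mg/h

Equivalent systemic input: infusion rate = F·D/τ.
Rate = 0.24 × 1030 / 12 = 20.60 mg/h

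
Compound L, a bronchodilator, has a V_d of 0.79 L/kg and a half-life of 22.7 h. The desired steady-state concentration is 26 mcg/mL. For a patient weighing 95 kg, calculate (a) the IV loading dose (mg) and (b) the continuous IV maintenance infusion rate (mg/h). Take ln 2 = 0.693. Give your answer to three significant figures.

(a) 1950 mg; (b) 59.6 mg/h

Vd = 0.79 L/kg × 95 kg = 75.05 L
LD = Vd × C = 75.05 × 26 = 1951 mg
CL = 0.693 × Vd / t½ = 0.693 × 75.05 / 22.7 = 2.291 L/h
Infusion rate = CL × Css = 2.291 × 26 = 59.57 mg/h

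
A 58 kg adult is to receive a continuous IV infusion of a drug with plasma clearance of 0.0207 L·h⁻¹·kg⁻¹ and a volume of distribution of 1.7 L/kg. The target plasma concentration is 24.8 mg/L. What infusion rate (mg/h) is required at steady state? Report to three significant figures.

CL = 0.0207 L·h⁻¹·kg⁻¹ × 58 kg = 1.201 L/h
R₀ = 1.201 × 24.8 = 29.78 mg/h

29.8 mg/h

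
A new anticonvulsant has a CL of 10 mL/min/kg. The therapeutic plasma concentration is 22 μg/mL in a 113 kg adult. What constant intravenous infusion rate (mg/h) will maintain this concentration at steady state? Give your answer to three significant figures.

1490 mg/h

CL = 10 mL/min/kg × 113 kg = 1130 mL/min = 1130 × 60/1000 = 67.80 L/h
At steady state, infusion rate equals elimination rate: rate in = CL × Css.
Infusion rate = CL · Css = 67.80 L/h × 22 mg/L = 1492 mg/h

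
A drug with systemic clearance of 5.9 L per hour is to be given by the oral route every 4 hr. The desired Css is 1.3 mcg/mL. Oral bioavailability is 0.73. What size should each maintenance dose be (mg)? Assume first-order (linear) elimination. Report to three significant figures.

42.0 mg

At steady state, dose per interval replaces the amount cleared in that interval: F·D/τ = CL·Css.
D = CL × Css × τ / F = 5.900 × 1.3 × 4 / 0.73 = 42.03 mg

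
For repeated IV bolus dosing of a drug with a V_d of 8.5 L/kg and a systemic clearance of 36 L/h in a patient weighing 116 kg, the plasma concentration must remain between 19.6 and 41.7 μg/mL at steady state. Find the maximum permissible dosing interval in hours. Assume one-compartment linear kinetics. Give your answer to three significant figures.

20.7 h

Vd(total) = 116 kg × 8.5 L/kg = 986.0 L
k = CL / Vd = 36.00 / 986.0 = 0.03651 h⁻¹
Between IV bolus doses, concentration decays as C = C₀·e^(−kτ), so C_peak/C_trough = e^(kτ).
τ_max = ln(C_peak/C_trough) / k = ln(41.7/19.6) / 0.03651 = 0.7550 / 0.03651 = 20.68 h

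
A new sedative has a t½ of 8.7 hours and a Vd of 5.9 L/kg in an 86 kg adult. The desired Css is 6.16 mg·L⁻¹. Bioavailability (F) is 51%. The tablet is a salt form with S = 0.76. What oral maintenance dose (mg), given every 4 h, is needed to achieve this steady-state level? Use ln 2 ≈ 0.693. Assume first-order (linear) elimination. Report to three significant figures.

2570 mg

Vd = 5.9 L/kg × 86 kg = 507.4 L
k = 0.693/8.7 = 0.07966 h⁻¹, so CL = k·Vd = 0.07966 × 507.4 = 40.42 L/h
D = CL × Css × τ / F / S = 40.42 × 6.16 × 4 / 0.51 / 0.76 = 2570 mg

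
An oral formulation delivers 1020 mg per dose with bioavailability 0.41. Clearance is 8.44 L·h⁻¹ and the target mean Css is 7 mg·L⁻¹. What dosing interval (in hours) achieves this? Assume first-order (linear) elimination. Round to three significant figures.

7.08 h

F·D/τ = CL·Css → τ = F·D / (CL·Css).
τ = 0.41 × 1020 / (8.44 × 7) = 7.079 h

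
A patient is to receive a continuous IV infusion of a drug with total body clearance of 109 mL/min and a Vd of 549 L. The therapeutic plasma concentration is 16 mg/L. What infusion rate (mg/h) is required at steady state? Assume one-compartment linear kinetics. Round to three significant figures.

105 mg/h

CL = 109 mL/min × 60/1000 = 6.540 L/h
Maintenance depends on clearance, not Vd — rate in must match rate out.
R₀ = 6.540 × 16 = 104.6 mg/h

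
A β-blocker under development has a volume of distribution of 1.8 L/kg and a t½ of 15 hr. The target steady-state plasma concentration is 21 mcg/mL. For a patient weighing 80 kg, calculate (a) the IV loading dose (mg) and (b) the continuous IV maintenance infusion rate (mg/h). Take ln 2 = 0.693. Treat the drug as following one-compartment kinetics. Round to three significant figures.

(a) 3020 mg; (b) 140 mg/h

Vd(total) = 80 kg × 1.8 L/kg = 144.0 L
LD = Vd × C = 144.0 × 21 = 3024 mg
CL = 0.693 × Vd / t½ = 0.693 × 144.0 / 15 = 6.653 L/h
Infusion rate = CL × Css = 6.653 × 21 = 139.7 mg/h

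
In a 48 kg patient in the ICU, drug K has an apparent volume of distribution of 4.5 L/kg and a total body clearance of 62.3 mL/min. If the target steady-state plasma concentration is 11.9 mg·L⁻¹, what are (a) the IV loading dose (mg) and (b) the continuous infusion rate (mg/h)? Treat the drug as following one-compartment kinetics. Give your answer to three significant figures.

(a) 2570 mg; (b) 44.5 mg/h

Vd = 4.5 L/kg × 48 kg = 216.0 L
LD = Vd · C_target = 216.0 × 11.9 = 2570 mg
CL = 62.3 mL/min × 60/1000 = 3.738 L/h
Infusion rate = 3.738 L/h × 11.9 mg/L = 44.48 mg/h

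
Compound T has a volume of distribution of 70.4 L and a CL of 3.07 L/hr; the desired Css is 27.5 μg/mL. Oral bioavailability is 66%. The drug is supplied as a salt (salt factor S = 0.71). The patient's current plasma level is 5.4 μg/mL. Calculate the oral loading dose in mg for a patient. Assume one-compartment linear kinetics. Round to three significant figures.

Concentration deficit ΔC = 27.5 − 5.4 = 22.10 mg/L
LD = Vd × ΔC / F / S = 70.40 × 22.10 / 0.66 / 0.71 = 3320 mg

3320 mg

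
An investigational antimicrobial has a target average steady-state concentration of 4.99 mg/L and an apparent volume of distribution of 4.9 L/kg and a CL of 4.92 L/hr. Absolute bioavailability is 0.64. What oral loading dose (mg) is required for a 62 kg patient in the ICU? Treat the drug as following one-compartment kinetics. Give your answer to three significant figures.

Total Vd = 4.9 × 62 = 303.8 L
LD = Vd × C / F = 303.8 × 4.990 / 0.64 = 2369 mg

2370 mg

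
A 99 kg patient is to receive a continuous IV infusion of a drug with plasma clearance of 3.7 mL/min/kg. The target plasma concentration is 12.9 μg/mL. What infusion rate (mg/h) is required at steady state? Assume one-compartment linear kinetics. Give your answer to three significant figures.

CL = 3.7 mL/min/kg × 99 kg = 366.3 mL/min = 366.3 × 60/1000 = 21.98 L/h
At steady state, infusion rate equals elimination rate: rate in = CL × Css.
Rate = CL × Css = 21.98 × 12.9 = 283.5 mg/h

284 mg/h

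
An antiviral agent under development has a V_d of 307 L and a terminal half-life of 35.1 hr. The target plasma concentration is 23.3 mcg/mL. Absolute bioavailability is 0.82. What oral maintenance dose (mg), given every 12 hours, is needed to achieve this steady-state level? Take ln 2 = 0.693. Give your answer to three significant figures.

CL = 0.693 × Vd / t½ = 0.693 × 307.0 / 35.1 = 6.061 L/h
D = CL × Css × τ / F = 6.061 × 23.3 × 12 / 0.82 = 2067 mg

2070 mg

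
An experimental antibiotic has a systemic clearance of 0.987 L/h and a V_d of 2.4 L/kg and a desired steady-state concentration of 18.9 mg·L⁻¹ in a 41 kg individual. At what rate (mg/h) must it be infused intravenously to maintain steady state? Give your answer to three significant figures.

Rate = CL × Css = 0.9870 × 18.9 = 18.65 mg/h

18.7 mg/h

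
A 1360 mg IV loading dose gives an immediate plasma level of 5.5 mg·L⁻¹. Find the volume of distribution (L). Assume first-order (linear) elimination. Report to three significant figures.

247 L

Immediately after an IV bolus, C₀ = Dose / Vd, so Vd = Dose / C₀.
Vd = 1360 / 5.5 = 247.3 L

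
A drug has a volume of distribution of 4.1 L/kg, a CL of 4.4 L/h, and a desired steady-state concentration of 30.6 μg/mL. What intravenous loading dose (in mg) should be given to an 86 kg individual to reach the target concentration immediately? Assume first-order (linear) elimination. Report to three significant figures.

Vd(total) = 86 kg × 4.1 L/kg = 352.6 L
The loading dose fills Vd to the target concentration.
LD = Vd × C = 352.6 × 30.60 = 10790 mg

10800 mg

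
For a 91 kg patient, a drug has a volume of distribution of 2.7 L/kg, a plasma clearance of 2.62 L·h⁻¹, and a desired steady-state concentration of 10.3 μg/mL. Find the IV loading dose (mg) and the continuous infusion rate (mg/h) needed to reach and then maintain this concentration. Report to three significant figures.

(a) 2530 mg; (b) 27.0 mg/h

Total Vd = 2.7 × 91 = 245.7 L
Loading: fill Vd to C_target → 245.7 L × 10.3 mg/L = 2531 mg
Maintenance infusion rate = CL × Css = 2.620 × 10.3 = 26.99 mg/h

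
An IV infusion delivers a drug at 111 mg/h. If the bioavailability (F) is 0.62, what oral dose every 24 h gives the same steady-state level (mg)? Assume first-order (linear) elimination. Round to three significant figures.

4300 mg

To maintain the same Css, the systemic dosing rate must be unchanged: F·D/τ = infusion rate.
D = rate × τ / F = 111 × 24 / 0.62 = 4297 mg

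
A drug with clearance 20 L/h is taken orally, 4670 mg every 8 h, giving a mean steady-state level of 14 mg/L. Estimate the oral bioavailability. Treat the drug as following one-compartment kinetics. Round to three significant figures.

F·D/τ = CL·Css at steady state → F = CL·Css·τ / D.
F = 20 × 14 × 8 / 4670 = 0.480

0.480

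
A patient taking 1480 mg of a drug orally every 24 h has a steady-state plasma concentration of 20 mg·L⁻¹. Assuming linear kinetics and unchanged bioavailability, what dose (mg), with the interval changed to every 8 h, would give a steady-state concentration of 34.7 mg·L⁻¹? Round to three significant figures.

856 mg

For first-order elimination, Css ∝ F·D/(CL·τ); F and CL are unchanged, so Css ∝ D/τ.
D₂ = D₁ × (Css,target / Css,current) × (τ₂/τ₁) = 1480 × (34.7/20) × (8/24) = 855.9 mg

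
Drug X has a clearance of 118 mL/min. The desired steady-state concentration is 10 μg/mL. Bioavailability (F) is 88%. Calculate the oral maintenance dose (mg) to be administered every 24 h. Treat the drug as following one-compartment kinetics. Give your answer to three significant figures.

CL = 118 mL/min × 60/1000 = 7.080 L/h
D = CL × Css × τ / F = 7.080 × 10 × 24 / 0.88 = 1931 mg

1930 mg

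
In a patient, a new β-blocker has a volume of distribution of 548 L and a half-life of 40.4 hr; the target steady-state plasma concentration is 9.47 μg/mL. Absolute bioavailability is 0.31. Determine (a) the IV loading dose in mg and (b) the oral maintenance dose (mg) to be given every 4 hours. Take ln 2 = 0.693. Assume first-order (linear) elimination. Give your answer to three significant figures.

(a) 5190 mg; (b) 1150 mg

LD = Vd × C = 548.0 × 9.47 = 5190 mg
CL = 0.693 × Vd / t½ = 0.693 × 548.0 / 40.4 = 9.400 L/h
D = CL × Css × τ / F = 9.400 × 9.47 × 4 / 0.31 = 1149 mg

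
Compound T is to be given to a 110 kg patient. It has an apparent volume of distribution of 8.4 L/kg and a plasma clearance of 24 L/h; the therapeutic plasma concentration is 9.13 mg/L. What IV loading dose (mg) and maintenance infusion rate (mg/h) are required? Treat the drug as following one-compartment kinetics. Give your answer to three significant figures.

Vd(total) = 110 kg × 8.4 L/kg = 924.0 L
Loading: fill Vd to C_target → 924.0 L × 9.13 mg/L = 8436 mg
Maintenance: replace elimination → rate = CL × Css = 24.00 × 9.13 = 219.1 mg/h

(a) 8440 mg; (b) 219 mg/h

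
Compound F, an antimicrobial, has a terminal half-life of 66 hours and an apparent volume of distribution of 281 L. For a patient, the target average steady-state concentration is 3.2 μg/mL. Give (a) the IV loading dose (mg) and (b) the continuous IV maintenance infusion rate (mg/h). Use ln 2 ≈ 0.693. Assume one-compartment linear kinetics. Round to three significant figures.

LD = Vd × C = 281.0 × 3.2 = 899.2 mg
CL = 0.693 × Vd / t½ = 0.693 × 281.0 / 66 = 2.951 L/h
Infusion rate = CL × Css = 2.951 × 3.2 = 9.443 mg/h

(a) 899 mg; (b) 9.44 mg/h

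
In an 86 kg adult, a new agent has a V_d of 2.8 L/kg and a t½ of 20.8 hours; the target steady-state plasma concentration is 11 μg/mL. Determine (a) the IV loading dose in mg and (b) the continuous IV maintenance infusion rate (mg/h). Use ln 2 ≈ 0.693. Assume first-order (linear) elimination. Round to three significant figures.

Total Vd = 2.8 × 86 = 240.8 L
LD = Vd × C = 240.8 × 11 = 2649 mg
CL = 0.693 × Vd / t½ = 0.693 × 240.8 / 20.8 = 8.023 L/h
Infusion rate = CL × Css = 8.023 × 11 = 88.25 mg/h

(a) 2650 mg; (b) 88.3 mg/h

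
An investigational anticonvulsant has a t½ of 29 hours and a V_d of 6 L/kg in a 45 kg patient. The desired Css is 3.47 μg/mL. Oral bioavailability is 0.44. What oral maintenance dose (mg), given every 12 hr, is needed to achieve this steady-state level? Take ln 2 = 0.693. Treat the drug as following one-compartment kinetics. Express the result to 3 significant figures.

Vd = 6 L/kg × 45 kg = 270.0 L
k = 0.693/29 = 0.02390 h⁻¹, so CL = k·Vd = 0.02390 × 270.0 = 6.453 L/h
D = CL × Css × τ / F = 6.453 × 3.47 × 12 / 0.44 = 610.7 mg

611 mg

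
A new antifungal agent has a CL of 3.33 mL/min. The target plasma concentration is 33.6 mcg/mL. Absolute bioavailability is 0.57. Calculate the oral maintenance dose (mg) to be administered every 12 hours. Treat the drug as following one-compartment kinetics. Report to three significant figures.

141 mg

CL = 3.33 mL/min = 3.33 × 0.06 = 0.1998 L/h
D = CL × Css × τ / F = 0.1998 × 33.6 × 12 / 0.57 = 141.3 mg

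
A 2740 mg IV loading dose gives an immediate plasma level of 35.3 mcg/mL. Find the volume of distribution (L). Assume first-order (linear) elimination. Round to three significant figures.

77.6 L

Immediately after an IV bolus, C₀ = Dose / Vd, so Vd = Dose / C₀.
Vd = 2740 / 35.3 = 77.62 L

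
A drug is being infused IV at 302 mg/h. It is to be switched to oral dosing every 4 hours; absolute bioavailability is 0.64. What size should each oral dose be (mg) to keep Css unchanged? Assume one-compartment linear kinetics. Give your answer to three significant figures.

1890 mg

To maintain the same Css, the systemic dosing rate must be unchanged: F·D/τ = infusion rate.
D = rate × τ / F = 302 × 4 / 0.64 = 1888 mg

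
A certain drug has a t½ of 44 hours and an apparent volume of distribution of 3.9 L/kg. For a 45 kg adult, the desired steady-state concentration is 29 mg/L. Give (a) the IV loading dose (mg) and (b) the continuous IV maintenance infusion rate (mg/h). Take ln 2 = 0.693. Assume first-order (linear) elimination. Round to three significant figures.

Vd = 3.9 L/kg × 45 kg = 175.5 L
LD = Vd × C = 175.5 × 29 = 5090 mg
CL = 0.693 × Vd / t½ = 0.693 × 175.5 / 44 = 2.764 L/h
Infusion rate = CL × Css = 2.764 × 29 = 80.16 mg/h

(a) 5090 mg; (b) 80.2 mg/h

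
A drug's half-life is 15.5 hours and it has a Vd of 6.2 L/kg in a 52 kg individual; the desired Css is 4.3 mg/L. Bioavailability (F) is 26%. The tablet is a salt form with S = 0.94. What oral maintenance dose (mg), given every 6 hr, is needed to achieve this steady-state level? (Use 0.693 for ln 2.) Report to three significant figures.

1520 mg

Total Vd = 6.2 × 52 = 322.4 L
CL = 0.693 × Vd / t½ = 0.693 × 322.4 / 15.5 = 14.41 L/h
D = CL × Css × τ / F / S = 14.41 × 4.3 × 6 / 0.26 / 0.94 = 1521 mg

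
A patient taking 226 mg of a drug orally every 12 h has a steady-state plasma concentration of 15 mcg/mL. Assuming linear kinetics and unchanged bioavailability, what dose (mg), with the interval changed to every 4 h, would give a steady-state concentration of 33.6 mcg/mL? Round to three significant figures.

169 mg

With linear kinetics, Css is proportional to dose rate (D/τ) at fixed clearance.
D₂ = D₁ × (Css,target / Css,current) × (τ₂/τ₁) = 226 × (33.6/15) × (4/12) = 168.7 mg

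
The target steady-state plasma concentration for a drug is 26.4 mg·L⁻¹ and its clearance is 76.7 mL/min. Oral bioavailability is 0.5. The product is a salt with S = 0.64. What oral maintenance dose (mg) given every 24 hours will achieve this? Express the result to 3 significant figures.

Convert clearance: 76.7 mL/min × 60 min/h ÷ 1000 mL/L = 4.602 L/h
D = CL × Css × τ / F / S = 4.602 × 26.4 × 24 / 0.5 / 0.64 = 9112 mg

9110 mg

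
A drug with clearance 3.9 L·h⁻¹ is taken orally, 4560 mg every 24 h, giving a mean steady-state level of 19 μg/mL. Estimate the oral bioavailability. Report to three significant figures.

0.390

F·D/τ = CL·Css at steady state → F = CL·Css·τ / D.
F = 3.9 × 19 × 24 / 4560 = 0.390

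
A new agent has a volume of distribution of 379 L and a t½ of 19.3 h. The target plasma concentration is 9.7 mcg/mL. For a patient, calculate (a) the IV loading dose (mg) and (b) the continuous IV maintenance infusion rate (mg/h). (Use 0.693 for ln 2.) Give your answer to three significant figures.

LD = Vd × C = 379.0 × 9.7 = 3676 mg
CL = 0.693 × Vd / t½ = 0.693 × 379.0 / 19.3 = 13.61 L/h
Infusion rate = CL × Css = 13.61 × 9.7 = 132.0 mg/h

(a) 3680 mg; (b) 132 mg/h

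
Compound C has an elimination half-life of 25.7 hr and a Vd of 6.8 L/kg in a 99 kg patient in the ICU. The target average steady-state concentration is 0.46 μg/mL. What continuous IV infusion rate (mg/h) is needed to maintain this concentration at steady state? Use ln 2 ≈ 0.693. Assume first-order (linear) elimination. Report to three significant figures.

8.35 mg/h

Vd(total) = 99 kg × 6.8 L/kg = 673.2 L
CL = 0.693 × Vd / t½ = 0.693 × 673.2 / 25.7 = 18.15 L/h
Infusion rate = CL × Css = 18.15 × 0.46 = 8.349 mg/h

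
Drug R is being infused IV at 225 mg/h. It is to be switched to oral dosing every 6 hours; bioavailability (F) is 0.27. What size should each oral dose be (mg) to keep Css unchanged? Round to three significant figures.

5000 mg

To maintain the same Css, the systemic dosing rate must be unchanged: F·D/τ = infusion rate.
D = rate × τ / F = 225 × 6 / 0.27 = 5000 mg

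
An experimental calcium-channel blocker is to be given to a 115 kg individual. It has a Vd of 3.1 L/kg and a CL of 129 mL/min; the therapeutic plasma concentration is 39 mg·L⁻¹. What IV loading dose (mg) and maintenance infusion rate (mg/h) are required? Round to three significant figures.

Vd = 3.1 L/kg × 115 kg = 356.5 L
Loading dose = Vd × C = 356.5 × 39 = 13900 mg
Convert clearance: 129 mL/min × 60 min/h ÷ 1000 mL/L = 7.740 L/h
Infusion rate = 7.740 L/h × 39 mg/L = 301.9 mg/h

(a) 13900 mg; (b) 302 mg/h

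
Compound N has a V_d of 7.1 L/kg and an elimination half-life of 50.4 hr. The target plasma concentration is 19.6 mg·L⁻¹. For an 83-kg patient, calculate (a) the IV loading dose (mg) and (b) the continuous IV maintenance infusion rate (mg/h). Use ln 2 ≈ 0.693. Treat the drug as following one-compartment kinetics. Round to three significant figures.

(a) 11600 mg; (b) 159 mg/h

Total Vd = 7.1 × 83 = 589.3 L
LD = Vd × C = 589.3 × 19.6 = 11550 mg
CL = 0.693 × Vd / t½ = 0.693 × 589.3 / 50.4 = 8.103 L/h
Infusion rate = CL × Css = 8.103 × 19.6 = 158.8 mg/h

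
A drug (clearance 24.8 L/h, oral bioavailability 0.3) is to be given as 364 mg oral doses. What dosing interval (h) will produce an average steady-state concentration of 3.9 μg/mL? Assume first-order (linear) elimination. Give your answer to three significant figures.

1.13 h

F·D/τ = CL·Css → τ = F·D / (CL·Css).
τ = 0.3 × 364 / (24.8 × 3.9) = 1.129 h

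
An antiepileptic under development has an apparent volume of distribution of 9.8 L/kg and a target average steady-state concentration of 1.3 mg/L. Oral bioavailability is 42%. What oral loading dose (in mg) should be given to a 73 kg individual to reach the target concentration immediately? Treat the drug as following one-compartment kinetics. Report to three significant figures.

2210 mg

Vd(total) = 73 kg × 9.8 L/kg = 715.4 L
LD = Vd × C / F = 715.4 × 1.300 / 0.42 = 2214 mg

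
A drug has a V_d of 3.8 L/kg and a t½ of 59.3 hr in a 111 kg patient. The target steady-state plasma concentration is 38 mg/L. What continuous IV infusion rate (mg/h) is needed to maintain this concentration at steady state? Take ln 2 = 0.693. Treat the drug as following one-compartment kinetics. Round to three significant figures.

187 mg/h

Total Vd = 3.8 × 111 = 421.8 L
CL = ln 2 · Vd / t½ = 0.693 × 421.8 / 59.3 = 4.929 L/h
Infusion rate = CL × Css = 4.929 × 38 = 187.3 mg/h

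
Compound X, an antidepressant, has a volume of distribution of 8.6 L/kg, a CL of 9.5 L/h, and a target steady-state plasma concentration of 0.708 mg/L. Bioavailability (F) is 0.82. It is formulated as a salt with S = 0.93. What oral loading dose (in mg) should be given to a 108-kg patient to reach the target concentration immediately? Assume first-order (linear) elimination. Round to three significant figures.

862 mg

Vd(total) = 108 kg × 8.6 L/kg = 928.8 L
LD = Vd × C / F / S = 928.8 × 0.7080 / 0.82 / 0.93 = 862.3 mg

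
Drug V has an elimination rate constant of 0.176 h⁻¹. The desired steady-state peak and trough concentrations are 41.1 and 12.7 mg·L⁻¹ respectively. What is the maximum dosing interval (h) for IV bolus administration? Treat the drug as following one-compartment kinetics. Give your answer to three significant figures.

6.67 h

Between IV bolus doses, concentration decays as C = C₀·e^(−kτ), so C_peak/C_trough = e^(kτ).
τ_max = ln(C_peak/C_trough) / k = ln(41.1/12.7) / 0.1760 = 1.174 / 0.1760 = 6.670 h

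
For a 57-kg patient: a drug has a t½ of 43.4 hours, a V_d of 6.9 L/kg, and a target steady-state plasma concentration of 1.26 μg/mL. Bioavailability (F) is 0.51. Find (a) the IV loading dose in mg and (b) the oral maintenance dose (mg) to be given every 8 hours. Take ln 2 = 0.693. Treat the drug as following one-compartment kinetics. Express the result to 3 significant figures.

(a) 496 mg; (b) 124 mg

Total Vd = 6.9 × 57 = 393.3 L
LD = Vd × C = 393.3 × 1.26 = 495.6 mg
CL = 0.693 × Vd / t½ = 0.693 × 393.3 / 43.4 = 6.280 L/h
D = CL × Css × τ / F = 6.280 × 1.26 × 8 / 0.51 = 124.1 mg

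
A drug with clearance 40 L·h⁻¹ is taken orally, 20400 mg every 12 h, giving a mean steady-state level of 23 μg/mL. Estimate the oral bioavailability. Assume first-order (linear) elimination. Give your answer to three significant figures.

0.541

F·D/τ = CL·Css at steady state → F = CL·Css·τ / D.
F = 40 × 23 × 12 / 20400 = 0.541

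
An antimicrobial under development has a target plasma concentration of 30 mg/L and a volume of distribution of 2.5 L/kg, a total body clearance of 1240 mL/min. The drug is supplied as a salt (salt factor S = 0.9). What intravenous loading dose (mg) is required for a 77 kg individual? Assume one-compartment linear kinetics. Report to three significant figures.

6420 mg

Total Vd = 2.5 × 77 = 192.5 L
The loading dose fills Vd to the target concentration; clearance is irrelevant here.
LD = Vd × C / S = 192.5 × 30.00 / 0.9 = 6417 mg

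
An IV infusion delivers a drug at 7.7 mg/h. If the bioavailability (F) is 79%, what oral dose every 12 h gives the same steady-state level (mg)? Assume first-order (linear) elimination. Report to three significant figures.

To maintain the same Css, the systemic dosing rate must be unchanged: F·D/τ = infusion rate.
D = rate × τ / F = 7.7 × 12 / 0.79 = 117.0 mg

117 mg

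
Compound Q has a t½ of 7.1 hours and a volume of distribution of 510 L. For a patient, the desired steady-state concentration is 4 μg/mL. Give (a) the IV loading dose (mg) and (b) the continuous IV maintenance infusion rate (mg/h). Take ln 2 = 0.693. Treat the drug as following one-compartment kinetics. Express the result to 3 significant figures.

LD = Vd × C = 510.0 × 4 = 2040 mg
CL = 0.693 × Vd / t½ = 0.693 × 510.0 / 7.1 = 49.78 L/h
Infusion rate = CL × Css = 49.78 × 4 = 199.1 mg/h

(a) 2040 mg; (b) 199 mg/h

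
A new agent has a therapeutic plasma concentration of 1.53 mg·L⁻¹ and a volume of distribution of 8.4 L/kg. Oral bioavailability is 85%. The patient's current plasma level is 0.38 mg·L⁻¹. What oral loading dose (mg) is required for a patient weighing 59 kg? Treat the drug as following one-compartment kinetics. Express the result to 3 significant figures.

671 mg

Total Vd = 8.4 × 59 = 495.6 L
Concentration deficit ΔC = 1.53 − 0.38 = 1.150 mg/L
LD = Vd × ΔC / F = 495.6 × 1.150 / 0.85 = 670.5 mg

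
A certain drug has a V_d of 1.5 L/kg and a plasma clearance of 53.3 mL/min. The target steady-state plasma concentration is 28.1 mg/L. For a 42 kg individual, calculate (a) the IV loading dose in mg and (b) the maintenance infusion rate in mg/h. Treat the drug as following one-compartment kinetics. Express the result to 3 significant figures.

Total Vd = 1.5 × 42 = 63.00 L
Loading dose = Vd × C = 63.00 × 28.1 = 1770 mg
CL = 53.3 mL/min × 60/1000 = 3.198 L/h
Maintenance: replace elimination → rate = CL × Css = 3.198 × 28.1 = 89.86 mg/h

(a) 1770 mg; (b) 89.9 mg/h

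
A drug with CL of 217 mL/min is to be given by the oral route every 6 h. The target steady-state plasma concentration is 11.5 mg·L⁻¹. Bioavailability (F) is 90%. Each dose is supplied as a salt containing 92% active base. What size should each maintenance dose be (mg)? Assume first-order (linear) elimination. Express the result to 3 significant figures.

1090 mg

Convert clearance: 217 mL/min × 60 min/h ÷ 1000 mL/L = 13.02 L/h
D = CL × Css × τ / F / S = 13.02 × 11.5 × 6 / 0.9 / 0.92 = 1085 mg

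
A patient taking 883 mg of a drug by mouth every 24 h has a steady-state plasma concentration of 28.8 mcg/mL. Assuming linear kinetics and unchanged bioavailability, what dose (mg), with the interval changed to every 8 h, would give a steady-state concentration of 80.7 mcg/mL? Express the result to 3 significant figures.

825 mg

For first-order elimination, Css ∝ F·D/(CL·τ); F and CL are unchanged, so Css ∝ D/τ.
D₂ = D₁ × (Css,target / Css,current) × (τ₂/τ₁) = 883 × (80.7/28.8) × (8/24) = 824.7 mg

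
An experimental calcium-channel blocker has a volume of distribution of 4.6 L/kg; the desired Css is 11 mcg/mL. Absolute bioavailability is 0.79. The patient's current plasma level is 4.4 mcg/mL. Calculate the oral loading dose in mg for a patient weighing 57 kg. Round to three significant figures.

Vd(total) = 57 kg × 4.6 L/kg = 262.2 L
The loading dose fills Vd to the target concentration.
Concentration deficit ΔC = 11 − 4.4 = 6.600 mg/L
LD = Vd × ΔC / F = 262.2 × 6.600 / 0.79 = 2191 mg

2190 mg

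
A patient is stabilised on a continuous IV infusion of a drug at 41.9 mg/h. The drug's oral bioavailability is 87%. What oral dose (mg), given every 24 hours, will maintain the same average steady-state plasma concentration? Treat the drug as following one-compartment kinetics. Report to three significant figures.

To maintain the same Css, the systemic dosing rate must be unchanged: F·D/τ = infusion rate.
D = rate × τ / F = 41.9 × 24 / 0.87 = 1156 mg

1160 mg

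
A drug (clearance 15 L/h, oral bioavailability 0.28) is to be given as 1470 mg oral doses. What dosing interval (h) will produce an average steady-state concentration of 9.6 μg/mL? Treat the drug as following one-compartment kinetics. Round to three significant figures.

2.86 h

F·D/τ = CL·Css → τ = F·D / (CL·Css).
τ = 0.28 × 1470 / (15 × 9.6) = 2.858 h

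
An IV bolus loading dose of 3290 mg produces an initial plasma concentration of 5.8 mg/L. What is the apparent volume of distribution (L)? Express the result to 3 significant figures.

567 L

Immediately after an IV bolus, C₀ = Dose / Vd, so Vd = Dose / C₀.
Vd = 3290 / 5.8 = 567.2 L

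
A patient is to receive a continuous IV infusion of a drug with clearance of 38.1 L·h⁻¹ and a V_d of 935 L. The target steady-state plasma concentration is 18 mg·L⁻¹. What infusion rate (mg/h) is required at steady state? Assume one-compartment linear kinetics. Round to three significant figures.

At steady state, infusion rate equals elimination rate: rate in = CL × Css.
Rate = CL × Css = 38.10 × 18 = 685.8 mg/h

686 mg/h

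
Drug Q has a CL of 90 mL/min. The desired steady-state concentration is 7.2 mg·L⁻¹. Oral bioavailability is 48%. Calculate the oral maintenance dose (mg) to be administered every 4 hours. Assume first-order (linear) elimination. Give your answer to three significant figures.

324 mg

Convert clearance: 90 mL/min × 60 min/h ÷ 1000 mL/L = 5.400 L/h
At steady state, dose per interval replaces the amount cleared in that interval: F·D/τ = CL·Css.
D = CL × Css × τ / F = 5.400 × 7.2 × 4 / 0.48 = 324.0 mg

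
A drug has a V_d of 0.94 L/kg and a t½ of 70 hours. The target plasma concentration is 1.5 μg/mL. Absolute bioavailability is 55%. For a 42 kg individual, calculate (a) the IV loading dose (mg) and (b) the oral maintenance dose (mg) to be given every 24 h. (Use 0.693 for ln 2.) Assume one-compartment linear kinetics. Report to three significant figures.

(a) 59.2 mg; (b) 25.6 mg

Vd = 0.94 L/kg × 42 kg = 39.48 L
LD = Vd × C = 39.48 × 1.5 = 59.22 mg
CL = 0.693 × Vd / t½ = 0.693 × 39.48 / 70 = 0.3909 L/h
D = CL × Css × τ / F = 0.3909 × 1.5 × 24 / 0.55 = 25.59 mg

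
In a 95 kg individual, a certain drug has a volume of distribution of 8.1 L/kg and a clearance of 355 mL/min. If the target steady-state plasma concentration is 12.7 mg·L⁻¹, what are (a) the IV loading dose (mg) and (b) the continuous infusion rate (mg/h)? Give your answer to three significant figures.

Vd(total) = 95 kg × 8.1 L/kg = 769.5 L
Loading: fill Vd to C_target → 769.5 L × 12.7 mg/L = 9773 mg
Convert clearance: 355 mL/min × 60 min/h ÷ 1000 mL/L = 21.30 L/h
Maintenance: replace elimination → rate = CL × Css = 21.30 × 12.7 = 270.5 mg/h

(a) 9770 mg; (b) 271 mg/h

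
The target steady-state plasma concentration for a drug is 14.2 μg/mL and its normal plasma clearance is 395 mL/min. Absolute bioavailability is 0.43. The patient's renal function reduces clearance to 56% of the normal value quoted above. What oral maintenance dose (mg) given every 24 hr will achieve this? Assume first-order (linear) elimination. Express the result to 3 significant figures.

10500 mg

Convert clearance: 395 mL/min × 60 min/h ÷ 1000 mL/L = 23.70 L/h
Patient clearance = 0.56 × 23.70 = 13.27 L/h
At steady state, dose per interval replaces the amount cleared in that interval: F·D/τ = CL·Css.
D = CL × Css × τ / F = 13.27 × 14.2 × 24 / 0.43 = 10520 mg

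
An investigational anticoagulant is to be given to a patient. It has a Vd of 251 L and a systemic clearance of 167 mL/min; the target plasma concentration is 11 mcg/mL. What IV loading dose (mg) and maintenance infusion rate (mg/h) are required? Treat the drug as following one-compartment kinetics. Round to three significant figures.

Loading dose = Vd × C = 251.0 × 11 = 2761 mg
CL = 167 mL/min × 60/1000 = 10.02 L/h
Maintenance: replace elimination → rate = CL × Css = 10.02 × 11 = 110.2 mg/h

(a) 2760 mg; (b) 110 mg/h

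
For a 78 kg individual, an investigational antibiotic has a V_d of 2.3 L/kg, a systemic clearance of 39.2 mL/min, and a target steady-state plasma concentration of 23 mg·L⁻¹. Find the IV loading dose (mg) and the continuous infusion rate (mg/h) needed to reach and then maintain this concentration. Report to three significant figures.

(a) 4130 mg; (b) 54.1 mg/h

Vd = 2.3 L/kg × 78 kg = 179.4 L
LD = Vd · C_target = 179.4 × 23 = 4126 mg
CL = 39.2 mL/min = 39.2 × 0.06 = 2.352 L/h
Maintenance infusion rate = CL × Css = 2.352 × 23 = 54.10 mg/h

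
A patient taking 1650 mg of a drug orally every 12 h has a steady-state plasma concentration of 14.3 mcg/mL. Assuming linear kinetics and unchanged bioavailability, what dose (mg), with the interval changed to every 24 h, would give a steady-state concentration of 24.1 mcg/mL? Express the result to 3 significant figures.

5560 mg

For first-order elimination, Css ∝ F·D/(CL·τ); F and CL are unchanged, so Css ∝ D/τ.
D₂ = D₁ × (Css,target / Css,current) × (τ₂/τ₁) = 1650 × (24.1/14.3) × (24/12) = 5562 mg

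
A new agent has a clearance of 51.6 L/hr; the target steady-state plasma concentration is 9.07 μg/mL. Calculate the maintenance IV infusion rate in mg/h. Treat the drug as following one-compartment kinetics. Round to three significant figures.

468 mg/h

Rate = CL × Css = 51.60 × 9.07 = 468.0 mg/h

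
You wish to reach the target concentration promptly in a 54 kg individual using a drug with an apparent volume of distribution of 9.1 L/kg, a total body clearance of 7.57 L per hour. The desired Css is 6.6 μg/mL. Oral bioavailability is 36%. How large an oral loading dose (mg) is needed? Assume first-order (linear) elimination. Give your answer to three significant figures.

9010 mg

Total Vd = 9.1 × 54 = 491.4 L
LD = Vd × C / F = 491.4 × 6.600 / 0.36 = 9009 mg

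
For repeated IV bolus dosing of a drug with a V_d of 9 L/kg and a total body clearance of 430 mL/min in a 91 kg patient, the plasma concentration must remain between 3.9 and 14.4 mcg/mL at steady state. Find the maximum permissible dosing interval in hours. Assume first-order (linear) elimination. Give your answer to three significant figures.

41.5 h

Vd = 9 L/kg × 91 kg = 819.0 L
CL = 430 mL/min = 430 × 0.06 = 25.80 L/h
k = CL / Vd = 25.80 / 819.0 = 0.03150 h⁻¹
Between IV bolus doses, concentration decays as C = C₀·e^(−kτ), so C_peak/C_trough = e^(kτ).
τ_max = ln(C_peak/C_trough) / k = ln(14.4/3.9) / 0.03150 = 1.306 / 0.03150 = 41.46 h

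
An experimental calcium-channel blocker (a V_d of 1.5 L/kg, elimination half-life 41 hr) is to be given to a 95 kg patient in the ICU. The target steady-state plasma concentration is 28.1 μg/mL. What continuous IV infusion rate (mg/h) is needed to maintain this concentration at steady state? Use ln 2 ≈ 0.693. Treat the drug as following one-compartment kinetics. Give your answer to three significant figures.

67.7 mg/h

Total Vd = 1.5 × 95 = 142.5 L
k = 0.693/41 = 0.01690 h⁻¹, so CL = k·Vd = 0.01690 × 142.5 = 2.408 L/h
Infusion rate = CL × Css = 2.408 × 28.1 = 67.66 mg/h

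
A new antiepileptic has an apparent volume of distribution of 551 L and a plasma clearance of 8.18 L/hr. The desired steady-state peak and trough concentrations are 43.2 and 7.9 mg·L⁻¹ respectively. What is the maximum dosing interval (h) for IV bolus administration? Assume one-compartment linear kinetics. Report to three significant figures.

k = CL / Vd = 8.180 / 551.0 = 0.01485 h⁻¹
Between IV bolus doses, concentration decays as C = C₀·e^(−kτ), so C_peak/C_trough = e^(kτ).
τ_max = ln(C_peak/C_trough) / k = ln(43.2/7.9) / 0.01485 = 1.699 / 0.01485 = 114.4 h

114 h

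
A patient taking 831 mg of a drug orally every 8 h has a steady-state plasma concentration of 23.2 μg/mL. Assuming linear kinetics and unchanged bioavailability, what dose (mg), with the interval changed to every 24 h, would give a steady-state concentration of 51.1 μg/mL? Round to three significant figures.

5490 mg

With linear kinetics, Css is proportional to dose rate (D/τ) at fixed clearance.
D₂ = D₁ × (Css,target / Css,current) × (τ₂/τ₁) = 831 × (51.1/23.2) × (24/8) = 5491 mg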